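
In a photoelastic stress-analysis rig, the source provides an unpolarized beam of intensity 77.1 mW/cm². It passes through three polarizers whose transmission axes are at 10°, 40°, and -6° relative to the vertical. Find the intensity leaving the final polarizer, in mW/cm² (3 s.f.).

I ≈ 14.0 mW/cm²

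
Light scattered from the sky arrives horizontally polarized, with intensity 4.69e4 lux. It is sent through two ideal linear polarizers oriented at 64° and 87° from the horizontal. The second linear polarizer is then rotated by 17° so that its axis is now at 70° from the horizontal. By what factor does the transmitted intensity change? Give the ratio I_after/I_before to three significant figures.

I_new/I_old ≈ 1.17

Before rotation:
By Malus's law, I₁ = I₀ cos²(64° − 0°) = I₀ cos²(64°) = 0.1922 I₀.
I₂ = I₁ cos²(87° − 64°) = 0.1922 I₀ · cos²(23°) = 0.1628 I₀.
After rotation:
I₁ = I₀ cos²(64° − 0°) = I₀ cos²(64°) = 0.1922 I₀.
I₂ = I₁ cos²(70° − 64°) = 0.1922 I₀ · cos²(6°) = 0.1901 I₀.
Ratio = 0.1901 / 0.1628 = 1.167.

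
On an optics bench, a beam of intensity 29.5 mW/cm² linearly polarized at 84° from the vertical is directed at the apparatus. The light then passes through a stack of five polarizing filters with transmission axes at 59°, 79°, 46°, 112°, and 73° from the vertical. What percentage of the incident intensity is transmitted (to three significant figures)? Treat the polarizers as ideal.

By Malus's law, I₁ = 29.5 mW/cm² · cos²(25°) = 24.23 mW/cm².
I₂ = I₁ · cos²(20°) = 24.23 · 0.883 = 21.4 mW/cm².
I₃ = I₂ · cos²(33°) = 21.4 · 0.7034 = 15.05 mW/cm².
I₄ = I₃ · cos²(66°) = 15.05 · 0.1654 = 2.49 mW/cm².
I₅ = I₄ · cos²(39°) = 2.49 · 0.604 = 1.504 mW/cm².
That is 5.097% of the incident intensity.

≈ 5.10%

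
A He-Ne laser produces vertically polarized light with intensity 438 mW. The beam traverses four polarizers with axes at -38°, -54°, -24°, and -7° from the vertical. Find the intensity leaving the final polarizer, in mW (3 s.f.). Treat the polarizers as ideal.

I₁ = 438 mW · cos²(38°) = 272 mW.
I₂ = I₁ · cos²(16°) = 272 · 0.924 = 251.3 mW.
I₃ = I₂ · cos²(30°) = 251.3 · 0.75 = 188.5 mW.
I₄ = I₃ · cos²(17°) = 188.5 · 0.9145 = 172.4 mW.

I ≈ 172 mW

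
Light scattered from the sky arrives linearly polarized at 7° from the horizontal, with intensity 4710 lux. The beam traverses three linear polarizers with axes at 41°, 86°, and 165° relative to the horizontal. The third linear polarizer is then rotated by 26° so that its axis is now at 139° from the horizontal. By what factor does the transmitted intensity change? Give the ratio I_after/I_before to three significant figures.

Before rotation:
I₁ = I₀ cos²(41° − 7°) = I₀ cos²(34°) = 0.6873 I₀.
I₂ = I₁ cos²(86° − 41°) = 0.6873 I₀ · cos²(45°) = 0.3437 I₀.
I₃ = I₂ cos²(165° − 86°) = 0.3437 I₀ · cos²(79°) = 0.01251 I₀.
After rotation:
I₁ = I₀ cos²(41° − 7°) = I₀ cos²(34°) = 0.6873 I₀.
I₂ = I₁ cos²(86° − 41°) = 0.6873 I₀ · cos²(45°) = 0.3437 I₀.
I₃ = I₂ cos²(139° − 86°) = 0.3437 I₀ · cos²(53°) = 0.1245 I₀.
Ratio = 0.1245 / 0.01251 = 9.948.

I_new/I_old ≈ 9.95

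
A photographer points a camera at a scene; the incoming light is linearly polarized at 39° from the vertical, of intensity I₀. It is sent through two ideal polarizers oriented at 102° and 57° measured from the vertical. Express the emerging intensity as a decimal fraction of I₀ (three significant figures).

I₁ = I₀ cos²(102° − 39°) = I₀ cos²(63°) = 0.2061 I₀.
I₂ = I₁ cos²(57° − 102°) = 0.2061 I₀ · cos²(45°) = 0.1031 I₀.
Transmitted fraction = 0.1031.

≈ 0.103 I₀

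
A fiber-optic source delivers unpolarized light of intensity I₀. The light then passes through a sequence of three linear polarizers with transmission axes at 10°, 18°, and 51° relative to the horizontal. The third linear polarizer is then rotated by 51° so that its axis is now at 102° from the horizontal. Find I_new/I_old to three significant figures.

Before rotation:
Unpolarized light through the first polarizer → I₁ = ½ I₀, now polarized at 10°.
I₂ = I₁ cos²(18° − 10°) = 0.5 I₀ · cos²(8°) = 0.4903 I₀.
I₃ = I₂ cos²(51° − 18°) = 0.4903 I₀ · cos²(33°) = 0.3449 I₀.
After rotation:
Unpolarized light through the first polarizer → I₁ = ½ I₀, now polarized at 10°.
I₂ = I₁ cos²(18° − 10°) = 0.5 I₀ · cos²(8°) = 0.4903 I₀.
I₃ = I₂ cos²(102° − 18°) = 0.4903 I₀ · cos²(84°) = 0.005357 I₀.
Ratio = 0.005357 / 0.3449 = 0.01553.

I_new/I_old ≈ 0.0155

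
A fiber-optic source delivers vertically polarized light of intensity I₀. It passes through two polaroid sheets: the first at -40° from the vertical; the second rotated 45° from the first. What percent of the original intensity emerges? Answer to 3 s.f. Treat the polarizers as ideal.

≈ 29.3%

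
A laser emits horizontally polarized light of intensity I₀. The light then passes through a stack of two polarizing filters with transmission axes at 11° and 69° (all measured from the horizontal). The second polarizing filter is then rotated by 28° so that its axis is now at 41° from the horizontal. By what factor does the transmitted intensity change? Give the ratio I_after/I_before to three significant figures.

Before rotation:
I₁ = I₀ cos²(11° − 0°) = I₀ cos²(11°) = 0.9636 I₀.
I₂ = I₁ cos²(69° − 11°) = 0.9636 I₀ · cos²(58°) = 0.2706 I₀.
After rotation:
I₁ = I₀ cos²(11° − 0°) = I₀ cos²(11°) = 0.9636 I₀.
I₂ = I₁ cos²(41° − 11°) = 0.9636 I₀ · cos²(30°) = 0.7227 I₀.
Ratio = 0.7227 / 0.2706 = 2.671.

I_new/I_old ≈ 2.67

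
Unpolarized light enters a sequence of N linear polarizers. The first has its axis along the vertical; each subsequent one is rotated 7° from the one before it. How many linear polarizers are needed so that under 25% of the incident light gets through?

First polarizer halves the unpolarized light: factor 1/2.
Each further stage multiplies by cos²(7°) = 0.9851.
After N polarizers: T = 0.5·0.9851^(N−1). Require T < 0.25 ⇒ N−1 > ln(0.25/0.5)/ln(0.9851) = 46.32, so N−1 ≥ 47 and N = 48.
Check: N=48 gives T = 0.2475 < 0.25; N=47 gives T = 0.2512.

N = 48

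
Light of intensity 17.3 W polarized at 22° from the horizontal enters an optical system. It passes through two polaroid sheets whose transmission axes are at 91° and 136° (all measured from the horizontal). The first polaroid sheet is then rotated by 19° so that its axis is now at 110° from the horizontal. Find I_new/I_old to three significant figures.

Before rotation:
By Malus's law, I₁ = I₀ cos²(91° − 22°) = I₀ cos²(69°) = 0.1284 I₀.
I₂ = I₁ cos²(136° − 91°) = 0.1284 I₀ · cos²(45°) = 0.06421 I₀.
After rotation:
I₁ = I₀ cos²(110° − 22°) = I₀ cos²(88°) = 0.001218 I₀.
I₂ = I₁ cos²(136° − 110°) = 0.001218 I₀ · cos²(26°) = 0.0009839 I₀.
Ratio = 0.0009839 / 0.06421 = 0.01532.

I_new/I_old ≈ 0.0153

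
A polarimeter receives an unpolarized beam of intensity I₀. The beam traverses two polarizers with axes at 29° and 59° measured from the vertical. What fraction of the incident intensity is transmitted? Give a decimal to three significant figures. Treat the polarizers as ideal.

≈ 0.375 I₀

Unpolarized light through the first polarizer → I₁ = ½ I₀, now polarized at 29°.
I₂ = I₁ cos²(59° − 29°) = 0.5 I₀ · cos²(30°) = 0.375 I₀.
Transmitted fraction = 0.375.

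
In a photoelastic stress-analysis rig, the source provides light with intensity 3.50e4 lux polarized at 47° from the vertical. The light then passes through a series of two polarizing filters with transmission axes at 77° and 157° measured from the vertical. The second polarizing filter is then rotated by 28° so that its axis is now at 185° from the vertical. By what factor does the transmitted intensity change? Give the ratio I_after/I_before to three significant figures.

Before rotation:
I₁ = I₀ cos²(77° − 47°) = I₀ cos²(30°) = 0.75 I₀.
I₂ = I₁ cos²(157° − 77°) = 0.75 I₀ · cos²(80°) = 0.02262 I₀.
After rotation:
I₁ = I₀ cos²(77° − 47°) = I₀ cos²(30°) = 0.75 I₀.
Angle between axes 1 and 2: 72°. I₂ = 0.75 I₀ · cos²(72°) = 0.07162 I₀.
Ratio = 0.07162 / 0.02262 = 3.167.

I_new/I_old ≈ 3.17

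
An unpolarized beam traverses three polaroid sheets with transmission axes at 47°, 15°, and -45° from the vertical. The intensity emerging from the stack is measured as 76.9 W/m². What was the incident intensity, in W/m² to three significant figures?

I₀ ≈ 855 W/m²

Unpolarized light through the first polarizer → I₁ = ½ I₀, now polarized at 47°.
I₂ = I₁ cos²(15° − 47°) = 0.5 I₀ · cos²(32°) = 0.3596 I₀.
I₃ = I₂ cos²(-45° − 15°) = 0.3596 I₀ · cos²(60°) = 0.0899 I₀.
So 76.9 W/m² = 0.0899 I₀, giving I₀ = 76.9/0.0899 = 855.4 W/m².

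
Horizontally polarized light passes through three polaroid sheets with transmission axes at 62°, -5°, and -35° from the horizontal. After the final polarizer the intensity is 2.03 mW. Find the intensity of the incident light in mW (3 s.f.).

I₁ = I₀ cos²(62° − 0°) = I₀ cos²(62°) = 0.2204 I₀.
I₂ = I₁ cos²(-5° − 62°) = 0.2204 I₀ · cos²(67°) = 0.03365 I₀.
I₃ = I₂ cos²(-35° + 5°) = 0.03365 I₀ · cos²(30°) = 0.02524 I₀.
So 2.03 mW = 0.02524 I₀, giving I₀ = 2.03/0.02524 = 80.44 mW.

I₀ ≈ 80.4 mW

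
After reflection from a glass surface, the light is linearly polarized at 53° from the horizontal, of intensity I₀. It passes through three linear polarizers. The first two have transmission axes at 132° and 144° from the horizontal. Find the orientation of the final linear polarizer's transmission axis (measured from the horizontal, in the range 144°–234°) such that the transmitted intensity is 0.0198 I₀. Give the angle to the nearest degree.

By Malus's law, I₁ = I₀ cos²(132° − 53°) = I₀ cos²(79°) = 0.03641 I₀.
I₂ = I₁ cos²(144° − 132°) = 0.03641 I₀ · cos²(12°) = 0.03483 I₀.
Need I₃/I₀ = 0.0198, so cos²(θ − 144°) = 0.0198 / 0.03483 = 0.5684.
θ − 144° = arccos(√0.5684) = 41.1°, giving θ ≈ 144 + 41.1 = 185.1°.

θ ≈ 185°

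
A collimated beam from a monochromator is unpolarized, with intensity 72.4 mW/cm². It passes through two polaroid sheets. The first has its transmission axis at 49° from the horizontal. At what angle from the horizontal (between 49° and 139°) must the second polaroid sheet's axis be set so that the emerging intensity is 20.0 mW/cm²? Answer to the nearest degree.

θ ≈ 91°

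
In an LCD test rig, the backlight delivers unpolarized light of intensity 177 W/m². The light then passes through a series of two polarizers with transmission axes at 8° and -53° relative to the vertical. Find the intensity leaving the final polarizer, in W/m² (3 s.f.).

Unpolarized light through the first polarizer → I₁ = 177 W/m²/2 = 88.5 W/m², polarized at 8°.
I₂ = I₁ · cos²(61°) = 88.5 · 0.235 = 20.8 W/m².

I ≈ 20.8 W/m²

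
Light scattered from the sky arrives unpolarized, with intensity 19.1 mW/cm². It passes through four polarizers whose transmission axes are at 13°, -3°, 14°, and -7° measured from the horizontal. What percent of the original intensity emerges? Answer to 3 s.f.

Unpolarized light through the first polarizer → I₁ = 19.1 mW/cm²/2 = 9.55 mW/cm², polarized at 13°.
I₂ = I₁ · cos²(16°) = 9.55 · 0.924 = 8.824 mW/cm².
I₃ = I₂ · cos²(17°) = 8.824 · 0.9145 = 8.07 mW/cm².
I₄ = I₃ · cos²(21°) = 8.07 · 0.8716 = 7.034 mW/cm².
That is 36.83% of the incident intensity.

≈ 36.8%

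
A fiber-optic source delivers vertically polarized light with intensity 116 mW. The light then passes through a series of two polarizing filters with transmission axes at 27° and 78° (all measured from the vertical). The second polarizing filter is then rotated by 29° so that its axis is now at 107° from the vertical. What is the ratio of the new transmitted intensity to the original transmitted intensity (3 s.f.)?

Before rotation:
I₁ = I₀ cos²(27° − 0°) = I₀ cos²(27°) = 0.7939 I₀.
I₂ = I₁ cos²(78° − 27°) = 0.7939 I₀ · cos²(51°) = 0.3144 I₀.
After rotation:
I₁ = I₀ cos²(27° − 0°) = I₀ cos²(27°) = 0.7939 I₀.
I₂ = I₁ cos²(107° − 27°) = 0.7939 I₀ · cos²(80°) = 0.02394 I₀.
Ratio = 0.02394 / 0.3144 = 0.07614.

I_new/I_old ≈ 0.0761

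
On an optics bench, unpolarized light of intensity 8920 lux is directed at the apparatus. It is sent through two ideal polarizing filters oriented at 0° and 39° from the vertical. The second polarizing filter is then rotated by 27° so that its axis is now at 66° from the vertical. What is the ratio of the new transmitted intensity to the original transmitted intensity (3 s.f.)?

I_new/I_old ≈ 0.274

Before rotation:
Unpolarized light through the first polarizer → I₁ = ½ I₀, now polarized at 0°.
I₂ = I₁ cos²(39° − 0°) = 0.5 I₀ · cos²(39°) = 0.302 I₀.
After rotation:
Unpolarized light through the first polarizer → I₁ = ½ I₀, now polarized at 0°.
I₂ = I₁ cos²(66° − 0°) = 0.5 I₀ · cos²(66°) = 0.08272 I₀.
Ratio = 0.08272 / 0.302 = 0.2739.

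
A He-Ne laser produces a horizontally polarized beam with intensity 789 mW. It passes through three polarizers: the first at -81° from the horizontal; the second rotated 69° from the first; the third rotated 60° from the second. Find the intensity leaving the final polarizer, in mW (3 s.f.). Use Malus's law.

I ≈ 0.620 mW

By Malus's law, I₁ = 789 mW · cos²(81°) = 19.31 mW.
I₂ = I₁ · cos²(69°) = 19.31 · 0.1284 = 2.48 mW.
I₃ = I₂ · cos²(60°) = 2.48 · 0.25 = 0.6199 mW.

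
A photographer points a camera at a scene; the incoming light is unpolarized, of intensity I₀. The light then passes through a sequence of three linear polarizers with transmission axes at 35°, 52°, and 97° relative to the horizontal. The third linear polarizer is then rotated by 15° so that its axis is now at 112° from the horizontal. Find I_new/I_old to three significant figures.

I_new/I_old ≈ 0.500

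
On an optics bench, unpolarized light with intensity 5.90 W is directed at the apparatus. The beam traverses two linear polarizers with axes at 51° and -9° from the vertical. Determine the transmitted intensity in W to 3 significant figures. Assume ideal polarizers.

Unpolarized light through the first polarizer → I₁ = 5.90 W/2 = 2.95 W, polarized at 51°.
I₂ = I₁ · cos²(60°) = 2.95 · 0.25 = 0.7375 W.

I ≈ 0.738 W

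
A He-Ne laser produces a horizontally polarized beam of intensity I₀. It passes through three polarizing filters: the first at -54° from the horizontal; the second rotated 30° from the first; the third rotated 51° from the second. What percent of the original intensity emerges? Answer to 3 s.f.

≈ 10.3%

I₁ = I₀ cos²(-54° − 0°) = I₀ cos²(54°) = 0.3455 I₀.
I₂ = I₁ cos²(30°) = 0.3455 · 0.75 I₀ = 0.2591 I₀.
I₃ = I₂ cos²(51°) = 0.2591 · 0.396 I₀ = 0.1026 I₀.
That is 10.26% of the incident intensity.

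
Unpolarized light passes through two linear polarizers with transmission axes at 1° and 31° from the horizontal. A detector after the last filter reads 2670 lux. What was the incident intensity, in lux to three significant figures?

Unpolarized light through the first polarizer → I₁ = ½ I₀, now polarized at 1°.
I₂ = I₁ cos²(31° − 1°) = 0.5 I₀ · cos²(30°) = 0.375 I₀.
So 2670 lux = 0.375 I₀, giving I₀ = 2670/0.375 = 7120 lux.

I₀ ≈ 7120 lux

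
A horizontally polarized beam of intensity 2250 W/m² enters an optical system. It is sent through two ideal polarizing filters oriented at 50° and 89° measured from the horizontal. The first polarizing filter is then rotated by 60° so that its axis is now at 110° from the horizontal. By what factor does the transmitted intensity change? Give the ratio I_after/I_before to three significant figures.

I_new/I_old ≈ 0.409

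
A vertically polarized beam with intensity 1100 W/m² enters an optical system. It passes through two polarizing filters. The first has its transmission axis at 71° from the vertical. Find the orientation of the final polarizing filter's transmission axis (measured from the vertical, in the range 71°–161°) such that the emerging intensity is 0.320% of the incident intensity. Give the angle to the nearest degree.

θ ≈ 151°

I₁ = I₀ cos²(71° − 0°) = I₀ cos²(71°) = 0.106 I₀.
Need I₂/I₀ = 0.0032, so cos²(θ − 71°) = 0.0032 / 0.106 = 0.03019.
θ − 71° = arccos(√0.03019) = 80.0°, giving θ ≈ 71 + 80.0 = 151.0°.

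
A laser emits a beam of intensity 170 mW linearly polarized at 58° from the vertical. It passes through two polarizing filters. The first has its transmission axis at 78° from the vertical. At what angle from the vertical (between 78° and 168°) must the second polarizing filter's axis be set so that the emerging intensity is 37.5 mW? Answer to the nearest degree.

I₁ = I₀ cos²(78° − 58°) = I₀ cos²(20°) = 0.883 I₀.
Target fraction: 37.5 / 170 mW = 0.2206 of I₀.
Need I₂/I₀ = 0.2206, so cos²(θ − 78°) = 0.2206 / 0.883 = 0.2498.
θ − 78° = arccos(√0.2498) = 60.0°, giving θ ≈ 78 + 60.0 = 138.0°.

θ ≈ 138°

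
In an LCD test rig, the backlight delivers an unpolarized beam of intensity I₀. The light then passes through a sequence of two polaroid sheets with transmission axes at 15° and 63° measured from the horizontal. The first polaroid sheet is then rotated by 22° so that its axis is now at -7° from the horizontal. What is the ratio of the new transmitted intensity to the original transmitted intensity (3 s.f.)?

Before rotation:
Unpolarized light through the first polarizer → I₁ = ½ I₀, now polarized at 15°.
I₂ = I₁ cos²(63° − 15°) = 0.5 I₀ · cos²(48°) = 0.2239 I₀.
After rotation:
Unpolarized light through the first polarizer → I₁ = ½ I₀, now polarized at -7°.
I₂ = I₁ cos²(63° + 7°) = 0.5 I₀ · cos²(70°) = 0.05849 I₀.
Ratio = 0.05849 / 0.2239 = 0.2613.

I_new/I_old ≈ 0.261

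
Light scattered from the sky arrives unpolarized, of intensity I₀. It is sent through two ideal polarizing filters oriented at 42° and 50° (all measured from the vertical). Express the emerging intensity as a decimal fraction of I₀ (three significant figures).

≈ 0.490 I₀

Unpolarized light through the first polarizer → I₁ = ½ I₀, now polarized at 42°.
I₂ = I₁ cos²(50° − 42°) = 0.5 I₀ · cos²(8°) = 0.4903 I₀.
Transmitted fraction = 0.4903.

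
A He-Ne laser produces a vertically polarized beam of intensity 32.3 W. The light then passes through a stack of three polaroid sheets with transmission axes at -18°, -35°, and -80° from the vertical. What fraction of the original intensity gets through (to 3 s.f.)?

I/I₀ ≈ 0.414

I₁ = 32.3 W · cos²(18°) = 29.22 W.
I₂ = I₁ · cos²(17°) = 29.22 · 0.9145 = 26.72 W.
I₃ = I₂ · cos²(45°) = 26.72 · 0.5 = 13.36 W.
Transmitted fraction = 0.4136.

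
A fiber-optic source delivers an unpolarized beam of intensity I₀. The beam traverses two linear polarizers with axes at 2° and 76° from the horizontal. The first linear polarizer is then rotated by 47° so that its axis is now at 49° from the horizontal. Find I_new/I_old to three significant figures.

I_new/I_old ≈ 10.4

Before rotation:
Unpolarized light through the first polarizer → I₁ = ½ I₀, now polarized at 2°.
I₂ = I₁ cos²(76° − 2°) = 0.5 I₀ · cos²(74°) = 0.03799 I₀.
After rotation:
Unpolarized light through the first polarizer → I₁ = ½ I₀, now polarized at 49°.
I₂ = I₁ cos²(76° − 49°) = 0.5 I₀ · cos²(27°) = 0.3969 I₀.
Ratio = 0.3969 / 0.03799 = 10.45.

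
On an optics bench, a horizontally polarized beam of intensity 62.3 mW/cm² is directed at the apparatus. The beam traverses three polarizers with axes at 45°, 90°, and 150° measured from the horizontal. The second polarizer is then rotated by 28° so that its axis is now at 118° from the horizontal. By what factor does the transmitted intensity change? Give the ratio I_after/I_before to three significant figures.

Before rotation:
I₁ = I₀ cos²(45° − 0°) = I₀ cos²(45°) = 0.5 I₀.
I₂ = I₁ cos²(90° − 45°) = 0.5 I₀ · cos²(45°) = 0.25 I₀.
I₃ = I₂ cos²(150° − 90°) = 0.25 I₀ · cos²(60°) = 0.0625 I₀.
After rotation:
I₁ = I₀ cos²(45° − 0°) = I₀ cos²(45°) = 0.5 I₀.
I₂ = I₁ cos²(118° − 45°) = 0.5 I₀ · cos²(73°) = 0.04274 I₀.
I₃ = I₂ cos²(150° − 118°) = 0.04274 I₀ · cos²(32°) = 0.03074 I₀.
Ratio = 0.03074 / 0.0625 = 0.4918.

I_new/I_old ≈ 0.492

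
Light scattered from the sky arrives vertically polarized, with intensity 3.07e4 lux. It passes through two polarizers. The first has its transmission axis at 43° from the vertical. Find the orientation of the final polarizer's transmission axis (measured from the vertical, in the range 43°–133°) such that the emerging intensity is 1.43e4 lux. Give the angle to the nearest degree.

I₁ = I₀ cos²(43° − 0°) = I₀ cos²(43°) = 0.5349 I₀.
Target fraction: 1.43e4 / 3.07e4 lux = 0.4658 of I₀.
Need I₂/I₀ = 0.4658, so cos²(θ − 43°) = 0.4658 / 0.5349 = 0.8708.
θ − 43° = arccos(√0.8708) = 21.1°, giving θ ≈ 43 + 21.1 = 64.1°.

θ ≈ 64°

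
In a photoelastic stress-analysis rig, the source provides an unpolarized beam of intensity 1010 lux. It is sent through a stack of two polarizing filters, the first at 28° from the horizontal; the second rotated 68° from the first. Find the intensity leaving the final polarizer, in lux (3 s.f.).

Unpolarized light through the first polarizer → I₁ = 1010 lux/2 = 505 lux, polarized at 28°.
I₂ = I₁ · cos²(68°) = 505 · 0.1403 = 70.87 lux.

I ≈ 70.9 lux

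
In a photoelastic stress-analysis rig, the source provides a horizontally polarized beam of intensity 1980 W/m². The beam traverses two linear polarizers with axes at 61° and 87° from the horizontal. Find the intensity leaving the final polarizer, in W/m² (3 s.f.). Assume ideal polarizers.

I₁ = 1980 W/m² · cos²(61°) = 465.4 W/m².
I₂ = I₁ · cos²(26°) = 465.4 · 0.8078 = 375.9 W/m².

I ≈ 376 W/m²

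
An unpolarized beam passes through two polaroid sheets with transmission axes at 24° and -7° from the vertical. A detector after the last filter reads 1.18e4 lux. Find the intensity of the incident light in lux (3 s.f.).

I₀ ≈ 3.21e4 lux

Unpolarized light through the first polarizer → I₁ = ½ I₀, now polarized at 24°.
I₂ = I₁ cos²(-7° − 24°) = 0.5 I₀ · cos²(31°) = 0.3674 I₀.
So 1.18e4 lux = 0.3674 I₀, giving I₀ = 1.18e4/0.3674 = 3.212e+04 lux.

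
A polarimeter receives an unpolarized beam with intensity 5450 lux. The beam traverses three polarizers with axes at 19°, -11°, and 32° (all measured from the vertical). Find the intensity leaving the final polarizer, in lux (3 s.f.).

Unpolarized light through the first polarizer → I₁ = 5450 lux/2 = 2725 lux, polarized at 19°.
I₂ = I₁ · cos²(30°) = 2725 · 0.75 = 2044 lux.
I₃ = I₂ · cos²(43°) = 2044 · 0.5349 = 1093 lux.

I ≈ 1090 lux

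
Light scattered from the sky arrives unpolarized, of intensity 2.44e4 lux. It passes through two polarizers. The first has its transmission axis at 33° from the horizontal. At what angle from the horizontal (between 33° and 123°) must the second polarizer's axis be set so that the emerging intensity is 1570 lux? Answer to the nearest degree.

θ ≈ 102°

Unpolarized light through the first polarizer → I₁ = ½ I₀, now polarized at 33°.
Target fraction: 1570 / 2.44e4 lux = 0.06434 of I₀.
Need I₂/I₀ = 0.06434, so cos²(θ − 33°) = 0.06434 / 0.5 = 0.1287.
θ − 33° = arccos(√0.1287) = 69.0°, giving θ ≈ 33 + 69.0 = 102.0°.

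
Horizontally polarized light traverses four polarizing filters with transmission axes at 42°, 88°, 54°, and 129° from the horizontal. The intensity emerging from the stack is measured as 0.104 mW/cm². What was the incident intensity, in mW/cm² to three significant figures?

By Malus's law, I₁ = I₀ cos²(42° − 0°) = I₀ cos²(42°) = 0.5523 I₀.
I₂ = I₁ cos²(88° − 42°) = 0.5523 I₀ · cos²(46°) = 0.2665 I₀.
I₃ = I₂ cos²(54° − 88°) = 0.2665 I₀ · cos²(34°) = 0.1832 I₀.
I₄ = I₃ cos²(129° − 54°) = 0.1832 I₀ · cos²(75°) = 0.01227 I₀.
So 0.104 mW/cm² = 0.01227 I₀, giving I₀ = 0.104/0.01227 = 8.476 mW/cm².

I₀ ≈ 8.48 mW/cm²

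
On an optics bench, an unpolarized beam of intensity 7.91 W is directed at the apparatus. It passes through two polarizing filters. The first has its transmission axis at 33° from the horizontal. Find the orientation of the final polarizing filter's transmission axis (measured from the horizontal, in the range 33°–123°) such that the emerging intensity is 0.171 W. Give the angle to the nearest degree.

Unpolarized light through the first polarizer → I₁ = ½ I₀, now polarized at 33°.
Target fraction: 0.171 / 7.91 W = 0.02162 of I₀.
Need I₂/I₀ = 0.02162, so cos²(θ − 33°) = 0.02162 / 0.5 = 0.04324.
θ − 33° = arccos(√0.04324) = 78.0°, giving θ ≈ 33 + 78.0 = 111.0°.

θ ≈ 111°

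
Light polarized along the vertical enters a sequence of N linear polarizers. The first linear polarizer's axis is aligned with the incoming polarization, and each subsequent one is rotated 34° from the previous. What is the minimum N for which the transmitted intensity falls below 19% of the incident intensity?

First polarizer is aligned with the polarization: full transmission.
Each further stage multiplies by cos²(34°) = 0.6873.
After N polarizers: T = 0.6873^(N−1). Require T < 0.19 ⇒ N−1 > ln(0.19)/ln(0.6873) = 4.43, so N−1 ≥ 5 and N = 6.
Check: N=6 gives T = 0.1534 < 0.19; N=5 gives T = 0.2231.

N = 6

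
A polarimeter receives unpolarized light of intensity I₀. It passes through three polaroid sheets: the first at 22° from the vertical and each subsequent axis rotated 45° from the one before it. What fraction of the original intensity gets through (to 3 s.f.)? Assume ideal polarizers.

≈ 0.125 I₀

Unpolarized light through the first polarizer → I₁ = ½ I₀, now polarized at 22°.
I₂ = I₁ cos²(45°) = 0.5 · 0.5 I₀ = 0.25 I₀.
I₃ = I₂ cos²(45°) = 0.25 · 0.5 I₀ = 0.125 I₀.
Transmitted fraction = 0.125.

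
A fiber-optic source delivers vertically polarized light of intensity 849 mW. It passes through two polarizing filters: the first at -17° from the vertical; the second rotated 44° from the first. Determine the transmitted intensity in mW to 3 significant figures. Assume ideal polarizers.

I₁ = 849 mW · cos²(17°) = 776.4 mW.
I₂ = I₁ · cos²(44°) = 776.4 · 0.5174 = 401.8 mW.

I ≈ 402 mW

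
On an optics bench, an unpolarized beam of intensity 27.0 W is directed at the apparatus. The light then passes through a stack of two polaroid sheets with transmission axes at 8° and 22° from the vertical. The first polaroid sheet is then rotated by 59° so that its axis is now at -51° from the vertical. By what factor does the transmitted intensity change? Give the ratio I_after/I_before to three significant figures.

I_new/I_old ≈ 0.0908

Before rotation:
Unpolarized light through the first polarizer → I₁ = ½ I₀, now polarized at 8°.
I₂ = I₁ cos²(22° − 8°) = 0.5 I₀ · cos²(14°) = 0.4707 I₀.
After rotation:
Unpolarized light through the first polarizer → I₁ = ½ I₀, now polarized at -51°.
I₂ = I₁ cos²(22° + 51°) = 0.5 I₀ · cos²(73°) = 0.04274 I₀.
Ratio = 0.04274 / 0.4707 = 0.0908.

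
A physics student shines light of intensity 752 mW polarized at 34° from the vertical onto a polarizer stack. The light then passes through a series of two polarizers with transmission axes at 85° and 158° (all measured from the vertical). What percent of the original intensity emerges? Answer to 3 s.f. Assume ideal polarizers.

≈ 3.39%

I₁ = 752 mW · cos²(51°) = 297.8 mW.
I₂ = I₁ · cos²(73°) = 297.8 · 0.08548 = 25.46 mW.
That is 3.385% of the incident intensity.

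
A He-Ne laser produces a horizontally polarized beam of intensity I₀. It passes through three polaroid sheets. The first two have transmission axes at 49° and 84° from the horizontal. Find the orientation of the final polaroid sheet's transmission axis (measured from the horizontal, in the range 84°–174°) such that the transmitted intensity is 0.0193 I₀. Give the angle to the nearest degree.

I₁ = I₀ cos²(49° − 0°) = I₀ cos²(49°) = 0.4304 I₀.
I₂ = I₁ cos²(84° − 49°) = 0.4304 I₀ · cos²(35°) = 0.2888 I₀.
Need I₃/I₀ = 0.0193, so cos²(θ − 84°) = 0.0193 / 0.2888 = 0.06683.
θ − 84° = arccos(√0.06683) = 75.0°, giving θ ≈ 84 + 75.0 = 159.0°.

θ ≈ 159°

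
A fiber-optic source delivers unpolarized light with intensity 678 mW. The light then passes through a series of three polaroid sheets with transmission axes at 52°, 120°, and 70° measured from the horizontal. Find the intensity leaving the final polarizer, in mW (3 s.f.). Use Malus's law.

Unpolarized light through the first polarizer → I₁ = 678 mW/2 = 339 mW, polarized at 52°.
I₂ = I₁ · cos²(68°) = 339 · 0.1403 = 47.57 mW.
I₃ = I₂ · cos²(50°) = 47.57 · 0.4132 = 19.66 mW.

I ≈ 19.7 mW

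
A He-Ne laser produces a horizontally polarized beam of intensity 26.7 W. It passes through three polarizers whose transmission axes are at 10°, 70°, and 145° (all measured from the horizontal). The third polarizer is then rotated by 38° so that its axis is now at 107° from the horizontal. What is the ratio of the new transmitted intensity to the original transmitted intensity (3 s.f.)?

Before rotation:
By Malus's law, I₁ = I₀ cos²(10° − 0°) = I₀ cos²(10°) = 0.9698 I₀.
I₂ = I₁ cos²(70° − 10°) = 0.9698 I₀ · cos²(60°) = 0.2425 I₀.
I₃ = I₂ cos²(145° − 70°) = 0.2425 I₀ · cos²(75°) = 0.01624 I₀.
After rotation:
I₁ = I₀ cos²(10° − 0°) = I₀ cos²(10°) = 0.9698 I₀.
I₂ = I₁ cos²(70° − 10°) = 0.9698 I₀ · cos²(60°) = 0.2425 I₀.
I₃ = I₂ cos²(107° − 70°) = 0.2425 I₀ · cos²(37°) = 0.1546 I₀.
Ratio = 0.1546 / 0.01624 = 9.521.

I_new/I_old ≈ 9.52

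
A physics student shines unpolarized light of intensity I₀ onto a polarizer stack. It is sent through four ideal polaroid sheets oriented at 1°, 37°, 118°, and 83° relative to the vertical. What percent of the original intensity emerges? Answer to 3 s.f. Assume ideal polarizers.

Unpolarized light through the first polarizer → I₁ = ½ I₀, now polarized at 1°.
I₂ = I₁ cos²(37° − 1°) = 0.5 I₀ · cos²(36°) = 0.3273 I₀.
I₃ = I₂ cos²(118° − 37°) = 0.3273 I₀ · cos²(81°) = 0.008008 I₀.
I₄ = I₃ cos²(83° − 118°) = 0.008008 I₀ · cos²(35°) = 0.005374 I₀.
That is 0.5374% of the incident intensity.

≈ 0.537%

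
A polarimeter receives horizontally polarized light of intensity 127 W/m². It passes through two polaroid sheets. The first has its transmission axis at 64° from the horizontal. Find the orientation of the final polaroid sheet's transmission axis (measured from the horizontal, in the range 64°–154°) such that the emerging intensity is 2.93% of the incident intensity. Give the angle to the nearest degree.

θ ≈ 131°

By Malus's law, I₁ = I₀ cos²(64° − 0°) = I₀ cos²(64°) = 0.1922 I₀.
Need I₂/I₀ = 0.0293, so cos²(θ − 64°) = 0.0293 / 0.1922 = 0.1525.
θ − 64° = arccos(√0.1525) = 67.0°, giving θ ≈ 64 + 67.0 = 131.0°.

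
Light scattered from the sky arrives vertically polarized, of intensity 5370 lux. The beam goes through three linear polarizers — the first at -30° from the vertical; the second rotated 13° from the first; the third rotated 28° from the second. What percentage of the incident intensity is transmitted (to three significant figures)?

By Malus's law, I₁ = 5370 lux · cos²(30°) = 4028 lux.
I₂ = I₁ · cos²(13°) = 4028 · 0.9494 = 3824 lux.
I₃ = I₂ · cos²(28°) = 3824 · 0.7796 = 2981 lux.
That is 55.51% of the incident intensity.

≈ 55.5%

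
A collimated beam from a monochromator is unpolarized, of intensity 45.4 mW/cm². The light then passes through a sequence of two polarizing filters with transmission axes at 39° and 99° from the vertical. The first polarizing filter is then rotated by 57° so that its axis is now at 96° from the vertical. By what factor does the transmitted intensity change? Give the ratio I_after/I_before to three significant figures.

Before rotation:
Unpolarized light through the first polarizer → I₁ = ½ I₀, now polarized at 39°.
I₂ = I₁ cos²(99° − 39°) = 0.5 I₀ · cos²(60°) = 0.125 I₀.
After rotation:
Unpolarized light through the first polarizer → I₁ = ½ I₀, now polarized at 96°.
I₂ = I₁ cos²(99° − 96°) = 0.5 I₀ · cos²(3°) = 0.4986 I₀.
Ratio = 0.4986 / 0.125 = 3.989.

I_new/I_old ≈ 3.99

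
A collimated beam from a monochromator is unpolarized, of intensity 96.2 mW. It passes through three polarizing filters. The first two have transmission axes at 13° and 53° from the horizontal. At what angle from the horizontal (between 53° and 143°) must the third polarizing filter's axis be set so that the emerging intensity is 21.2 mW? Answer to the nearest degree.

θ ≈ 83°

Unpolarized light through the first polarizer → I₁ = ½ I₀, now polarized at 13°.
I₂ = I₁ cos²(53° − 13°) = 0.5 I₀ · cos²(40°) = 0.2934 I₀.
Target fraction: 21.2 / 96.2 mW = 0.2204 of I₀.
Need I₃/I₀ = 0.2204, so cos²(θ − 53°) = 0.2204 / 0.2934 = 0.7511.
θ − 53° = arccos(√0.7511) = 29.9°, giving θ ≈ 53 + 29.9 = 82.9°.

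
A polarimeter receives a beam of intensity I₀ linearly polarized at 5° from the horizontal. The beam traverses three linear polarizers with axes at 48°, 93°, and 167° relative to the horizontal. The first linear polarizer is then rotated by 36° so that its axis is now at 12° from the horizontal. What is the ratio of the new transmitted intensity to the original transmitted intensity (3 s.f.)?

I_new/I_old ≈ 0.0901

Before rotation:
By Malus's law, I₁ = I₀ cos²(48° − 5°) = I₀ cos²(43°) = 0.5349 I₀.
I₂ = I₁ cos²(93° − 48°) = 0.5349 I₀ · cos²(45°) = 0.2674 I₀.
I₃ = I₂ cos²(167° − 93°) = 0.2674 I₀ · cos²(74°) = 0.02032 I₀.
After rotation:
I₁ = I₀ cos²(12° − 5°) = I₀ cos²(7°) = 0.9851 I₀.
I₂ = I₁ cos²(93° − 12°) = 0.9851 I₀ · cos²(81°) = 0.02411 I₀.
I₃ = I₂ cos²(167° − 93°) = 0.02411 I₀ · cos²(74°) = 0.001832 I₀.
Ratio = 0.001832 / 0.02032 = 0.09014.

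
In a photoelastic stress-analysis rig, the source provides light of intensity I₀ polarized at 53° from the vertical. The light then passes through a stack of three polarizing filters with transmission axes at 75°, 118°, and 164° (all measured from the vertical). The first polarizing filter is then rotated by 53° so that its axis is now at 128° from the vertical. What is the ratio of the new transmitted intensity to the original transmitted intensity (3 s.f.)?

I_new/I_old ≈ 0.141

Before rotation:
By Malus's law, I₁ = I₀ cos²(75° − 53°) = I₀ cos²(22°) = 0.8597 I₀.
I₂ = I₁ cos²(118° − 75°) = 0.8597 I₀ · cos²(43°) = 0.4598 I₀.
I₃ = I₂ cos²(164° − 118°) = 0.4598 I₀ · cos²(46°) = 0.2219 I₀.
After rotation:
I₁ = I₀ cos²(128° − 53°) = I₀ cos²(75°) = 0.06699 I₀.
I₂ = I₁ cos²(118° − 128°) = 0.06699 I₀ · cos²(10°) = 0.06497 I₀.
I₃ = I₂ cos²(164° − 118°) = 0.06497 I₀ · cos²(46°) = 0.03135 I₀.
Ratio = 0.03135 / 0.2219 = 0.1413.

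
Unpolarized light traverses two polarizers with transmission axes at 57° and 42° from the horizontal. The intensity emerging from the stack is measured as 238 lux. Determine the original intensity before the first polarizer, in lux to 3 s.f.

I₀ ≈ 510 lux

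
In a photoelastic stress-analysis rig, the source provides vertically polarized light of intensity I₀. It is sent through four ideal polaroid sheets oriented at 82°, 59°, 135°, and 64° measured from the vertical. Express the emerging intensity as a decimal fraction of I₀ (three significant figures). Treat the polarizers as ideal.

By Malus's law, I₁ = I₀ cos²(82° − 0°) = I₀ cos²(82°) = 0.01937 I₀.
I₂ = I₁ cos²(59° − 82°) = 0.01937 I₀ · cos²(23°) = 0.01641 I₀.
I₃ = I₂ cos²(135° − 59°) = 0.01641 I₀ · cos²(76°) = 0.0009605 I₀.
I₄ = I₃ cos²(64° − 135°) = 0.0009605 I₀ · cos²(71°) = 0.0001018 I₀.
Transmitted fraction = 0.0001018.

≈ 0.000102 I₀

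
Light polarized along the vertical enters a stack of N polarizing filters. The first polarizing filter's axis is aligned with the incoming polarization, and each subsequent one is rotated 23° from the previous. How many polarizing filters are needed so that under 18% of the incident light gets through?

First polarizer is aligned with the polarization: full transmission.
Each further stage multiplies by cos²(23°) = 0.8473.
After N polarizers: T = 0.8473^(N−1). Require T < 0.18 ⇒ N−1 > ln(0.18)/ln(0.8473) = 10.35, so N−1 ≥ 11 and N = 12.
Check: N=12 gives T = 0.1616 < 0.18; N=11 gives T = 0.1908.

N = 12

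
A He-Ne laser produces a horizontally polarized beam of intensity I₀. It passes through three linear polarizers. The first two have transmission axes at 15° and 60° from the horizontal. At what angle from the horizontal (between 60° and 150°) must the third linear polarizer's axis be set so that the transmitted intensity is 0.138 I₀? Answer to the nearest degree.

θ ≈ 117°

I₁ = I₀ cos²(15° − 0°) = I₀ cos²(15°) = 0.933 I₀.
I₂ = I₁ cos²(60° − 15°) = 0.933 I₀ · cos²(45°) = 0.4665 I₀.
Need I₃/I₀ = 0.138, so cos²(θ − 60°) = 0.138 / 0.4665 = 0.2958.
θ − 60° = arccos(√0.2958) = 57.1°, giving θ ≈ 60 + 57.1 = 117.1°.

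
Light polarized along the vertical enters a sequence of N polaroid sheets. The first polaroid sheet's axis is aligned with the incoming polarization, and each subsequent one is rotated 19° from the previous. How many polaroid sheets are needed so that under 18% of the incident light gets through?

N = 17

First polarizer is aligned with the polarization: full transmission.
Each further stage multiplies by cos²(19°) = 0.894.
After N polarizers: T = 0.894^(N−1). Require T < 0.18 ⇒ N−1 > ln(0.18)/ln(0.894) = 15.30, so N−1 ≥ 16 and N = 17.
Check: N=17 gives T = 0.1665 < 0.18; N=16 gives T = 0.1863.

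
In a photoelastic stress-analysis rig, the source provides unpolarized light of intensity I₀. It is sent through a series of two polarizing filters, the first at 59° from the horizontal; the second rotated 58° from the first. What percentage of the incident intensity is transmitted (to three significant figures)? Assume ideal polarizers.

Unpolarized light through the first polarizer → I₁ = ½ I₀, now polarized at 59°.
I₂ = I₁ cos²(58°) = 0.5 · 0.2808 I₀ = 0.1404 I₀.
That is 14.04% of the incident intensity.

≈ 14.0%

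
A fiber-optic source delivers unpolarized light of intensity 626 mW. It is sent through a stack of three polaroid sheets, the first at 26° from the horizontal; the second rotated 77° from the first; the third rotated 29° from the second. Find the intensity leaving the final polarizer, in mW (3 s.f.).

Unpolarized light through the first polarizer → I₁ = 626 mW/2 = 313 mW, polarized at 26°.
I₂ = I₁ · cos²(77°) = 313 · 0.0506 = 15.84 mW.
I₃ = I₂ · cos²(29°) = 15.84 · 0.765 = 12.12 mW.

I ≈ 12.1 mW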